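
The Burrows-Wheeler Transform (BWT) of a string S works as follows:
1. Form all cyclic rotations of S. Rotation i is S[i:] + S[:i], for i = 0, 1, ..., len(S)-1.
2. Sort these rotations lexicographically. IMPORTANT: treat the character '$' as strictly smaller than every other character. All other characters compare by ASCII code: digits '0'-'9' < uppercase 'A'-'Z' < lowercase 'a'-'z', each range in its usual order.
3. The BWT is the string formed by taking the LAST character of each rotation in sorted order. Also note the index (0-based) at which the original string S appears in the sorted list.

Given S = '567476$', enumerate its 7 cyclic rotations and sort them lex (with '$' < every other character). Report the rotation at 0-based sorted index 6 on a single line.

Answer: 76$5674

Derivation:
All 7 rotations (rotation i = S[i:]+S[:i]):
  rot[0] = 567476$
  rot[1] = 67476$5
  rot[2] = 7476$56
  rot[3] = 476$567
  rot[4] = 76$5674
  rot[5] = 6$56747
  rot[6] = $567476
Sorted (with $ < everything):
  sorted[0] = $567476
  sorted[1] = 476$567
  sorted[2] = 567476$
  sorted[3] = 6$56747
  sorted[4] = 67476$5
  sorted[5] = 7476$56
  sorted[6] = 76$5674
sorted[6] = 76$5674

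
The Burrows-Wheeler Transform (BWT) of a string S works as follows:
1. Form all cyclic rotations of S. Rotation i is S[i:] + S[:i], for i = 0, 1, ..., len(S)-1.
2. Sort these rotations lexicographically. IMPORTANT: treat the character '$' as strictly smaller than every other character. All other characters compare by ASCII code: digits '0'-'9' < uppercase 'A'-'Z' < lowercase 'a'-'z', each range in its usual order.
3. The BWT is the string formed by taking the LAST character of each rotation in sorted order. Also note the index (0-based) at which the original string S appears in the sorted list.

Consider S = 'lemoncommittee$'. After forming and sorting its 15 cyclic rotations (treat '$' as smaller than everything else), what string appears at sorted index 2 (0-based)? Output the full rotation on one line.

All 15 rotations (rotation i = S[i:]+S[:i]):
  rot[0] = lemoncommittee$
  rot[1] = emoncommittee$l
  rot[2] = moncommittee$le
  rot[3] = oncommittee$lem
  rot[4] = ncommittee$lemo
  rot[5] = committee$lemon
  rot[6] = ommittee$lemonc
  rot[7] = mmittee$lemonco
  rot[8] = mittee$lemoncom
  rot[9] = ittee$lemoncomm
  rot[10] = ttee$lemoncommi
  rot[11] = tee$lemoncommit
  rot[12] = ee$lemoncommitt
  rot[13] = e$lemoncommitte
  rot[14] = $lemoncommittee
Sorted (with $ < everything):
  sorted[0] = $lemoncommittee
  sorted[1] = committee$lemon
  sorted[2] = e$lemoncommitte
  sorted[3] = ee$lemoncommitt
  sorted[4] = emoncommittee$l
  sorted[5] = ittee$lemoncomm
  sorted[6] = lemoncommittee$
  sorted[7] = mittee$lemoncom
  sorted[8] = mmittee$lemonco
  sorted[9] = moncommittee$le
  sorted[10] = ncommittee$lemo
  sorted[11] = ommittee$lemonc
  sorted[12] = oncommittee$lem
  sorted[13] = tee$lemoncommit
  sorted[14] = ttee$lemoncommi
sorted[2] = e$lemoncommitte

Answer: e$lemoncommitte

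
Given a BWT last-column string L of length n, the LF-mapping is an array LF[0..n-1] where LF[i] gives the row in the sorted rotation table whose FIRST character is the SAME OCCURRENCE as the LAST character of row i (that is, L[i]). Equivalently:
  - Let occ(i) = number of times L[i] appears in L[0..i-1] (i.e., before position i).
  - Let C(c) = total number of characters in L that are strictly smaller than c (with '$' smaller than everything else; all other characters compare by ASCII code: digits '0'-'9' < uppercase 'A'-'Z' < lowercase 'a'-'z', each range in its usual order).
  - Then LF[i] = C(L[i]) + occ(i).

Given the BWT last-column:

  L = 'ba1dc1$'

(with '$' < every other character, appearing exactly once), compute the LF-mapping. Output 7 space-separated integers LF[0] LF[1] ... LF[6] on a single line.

Char counts: '$':1, '1':2, 'a':1, 'b':1, 'c':1, 'd':1
C (first-col start): C('$')=0, C('1')=1, C('a')=3, C('b')=4, C('c')=5, C('d')=6
L[0]='b': occ=0, LF[0]=C('b')+0=4+0=4
L[1]='a': occ=0, LF[1]=C('a')+0=3+0=3
L[2]='1': occ=0, LF[2]=C('1')+0=1+0=1
L[3]='d': occ=0, LF[3]=C('d')+0=6+0=6
L[4]='c': occ=0, LF[4]=C('c')+0=5+0=5
L[5]='1': occ=1, LF[5]=C('1')+1=1+1=2
L[6]='$': occ=0, LF[6]=C('$')+0=0+0=0

Answer: 4 3 1 6 5 2 0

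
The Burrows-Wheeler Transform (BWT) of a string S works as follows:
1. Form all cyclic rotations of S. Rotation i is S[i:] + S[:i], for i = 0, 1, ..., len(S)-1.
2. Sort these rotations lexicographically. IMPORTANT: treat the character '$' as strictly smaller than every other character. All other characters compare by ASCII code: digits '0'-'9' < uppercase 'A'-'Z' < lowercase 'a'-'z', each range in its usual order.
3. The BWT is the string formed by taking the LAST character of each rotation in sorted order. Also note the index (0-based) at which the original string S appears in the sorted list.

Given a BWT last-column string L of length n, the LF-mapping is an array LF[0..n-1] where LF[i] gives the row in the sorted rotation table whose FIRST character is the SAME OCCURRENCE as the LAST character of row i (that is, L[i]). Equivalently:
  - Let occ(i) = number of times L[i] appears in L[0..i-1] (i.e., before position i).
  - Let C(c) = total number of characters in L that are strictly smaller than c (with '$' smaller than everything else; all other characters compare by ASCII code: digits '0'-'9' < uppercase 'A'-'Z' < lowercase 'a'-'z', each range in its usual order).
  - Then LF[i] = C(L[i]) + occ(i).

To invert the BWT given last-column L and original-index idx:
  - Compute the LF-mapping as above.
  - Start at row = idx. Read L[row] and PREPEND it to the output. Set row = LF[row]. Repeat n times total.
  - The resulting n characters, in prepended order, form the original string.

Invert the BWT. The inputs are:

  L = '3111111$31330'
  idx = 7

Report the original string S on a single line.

LF mapping: 9 2 3 4 5 6 7 0 10 8 11 12 1
Walk LF starting at row 7, prepending L[row]:
  step 1: row=7, L[7]='$', prepend. Next row=LF[7]=0
  step 2: row=0, L[0]='3', prepend. Next row=LF[0]=9
  step 3: row=9, L[9]='1', prepend. Next row=LF[9]=8
  step 4: row=8, L[8]='3', prepend. Next row=LF[8]=10
  step 5: row=10, L[10]='3', prepend. Next row=LF[10]=11
  step 6: row=11, L[11]='3', prepend. Next row=LF[11]=12
  step 7: row=12, L[12]='0', prepend. Next row=LF[12]=1
  step 8: row=1, L[1]='1', prepend. Next row=LF[1]=2
  step 9: row=2, L[2]='1', prepend. Next row=LF[2]=3
  step 10: row=3, L[3]='1', prepend. Next row=LF[3]=4
  step 11: row=4, L[4]='1', prepend. Next row=LF[4]=5
  step 12: row=5, L[5]='1', prepend. Next row=LF[5]=6
  step 13: row=6, L[6]='1', prepend. Next row=LF[6]=7
Reversed output: 111111033313$

Answer: 111111033313$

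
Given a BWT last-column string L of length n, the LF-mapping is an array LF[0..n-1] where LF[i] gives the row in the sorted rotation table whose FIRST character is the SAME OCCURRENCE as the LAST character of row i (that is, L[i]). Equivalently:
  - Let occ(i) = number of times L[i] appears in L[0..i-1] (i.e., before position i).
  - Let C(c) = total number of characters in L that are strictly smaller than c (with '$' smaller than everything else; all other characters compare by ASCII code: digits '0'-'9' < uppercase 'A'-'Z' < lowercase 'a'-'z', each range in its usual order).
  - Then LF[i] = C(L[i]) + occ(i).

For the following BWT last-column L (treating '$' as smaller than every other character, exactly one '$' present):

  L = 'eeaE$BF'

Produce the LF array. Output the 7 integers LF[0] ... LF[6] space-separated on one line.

Answer: 5 6 4 2 0 1 3

Derivation:
Char counts: '$':1, 'B':1, 'E':1, 'F':1, 'a':1, 'e':2
C (first-col start): C('$')=0, C('B')=1, C('E')=2, C('F')=3, C('a')=4, C('e')=5
L[0]='e': occ=0, LF[0]=C('e')+0=5+0=5
L[1]='e': occ=1, LF[1]=C('e')+1=5+1=6
L[2]='a': occ=0, LF[2]=C('a')+0=4+0=4
L[3]='E': occ=0, LF[3]=C('E')+0=2+0=2
L[4]='$': occ=0, LF[4]=C('$')+0=0+0=0
L[5]='B': occ=0, LF[5]=C('B')+0=1+0=1
L[6]='F': occ=0, LF[6]=C('F')+0=3+0=3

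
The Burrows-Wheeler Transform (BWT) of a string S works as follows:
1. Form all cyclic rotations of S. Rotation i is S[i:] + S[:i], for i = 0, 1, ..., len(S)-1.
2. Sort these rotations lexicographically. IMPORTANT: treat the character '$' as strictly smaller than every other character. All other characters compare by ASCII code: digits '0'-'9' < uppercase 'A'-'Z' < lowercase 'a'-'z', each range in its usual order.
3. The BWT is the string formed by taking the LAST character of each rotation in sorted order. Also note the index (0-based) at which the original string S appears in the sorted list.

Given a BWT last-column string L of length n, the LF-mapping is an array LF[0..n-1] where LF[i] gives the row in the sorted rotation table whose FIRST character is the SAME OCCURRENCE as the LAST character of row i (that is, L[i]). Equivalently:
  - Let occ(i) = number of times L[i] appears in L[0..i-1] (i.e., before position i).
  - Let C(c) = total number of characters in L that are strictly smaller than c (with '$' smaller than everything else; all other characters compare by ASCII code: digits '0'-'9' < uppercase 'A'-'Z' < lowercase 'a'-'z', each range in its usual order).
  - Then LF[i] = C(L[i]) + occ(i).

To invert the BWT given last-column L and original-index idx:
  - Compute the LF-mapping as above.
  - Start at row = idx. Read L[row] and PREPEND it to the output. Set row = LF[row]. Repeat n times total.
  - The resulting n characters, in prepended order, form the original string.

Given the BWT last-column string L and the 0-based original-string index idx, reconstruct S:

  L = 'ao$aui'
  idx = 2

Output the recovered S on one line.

LF mapping: 1 4 0 2 5 3
Walk LF starting at row 2, prepending L[row]:
  step 1: row=2, L[2]='$', prepend. Next row=LF[2]=0
  step 2: row=0, L[0]='a', prepend. Next row=LF[0]=1
  step 3: row=1, L[1]='o', prepend. Next row=LF[1]=4
  step 4: row=4, L[4]='u', prepend. Next row=LF[4]=5
  step 5: row=5, L[5]='i', prepend. Next row=LF[5]=3
  step 6: row=3, L[3]='a', prepend. Next row=LF[3]=2
Reversed output: aiuoa$

Answer: aiuoa$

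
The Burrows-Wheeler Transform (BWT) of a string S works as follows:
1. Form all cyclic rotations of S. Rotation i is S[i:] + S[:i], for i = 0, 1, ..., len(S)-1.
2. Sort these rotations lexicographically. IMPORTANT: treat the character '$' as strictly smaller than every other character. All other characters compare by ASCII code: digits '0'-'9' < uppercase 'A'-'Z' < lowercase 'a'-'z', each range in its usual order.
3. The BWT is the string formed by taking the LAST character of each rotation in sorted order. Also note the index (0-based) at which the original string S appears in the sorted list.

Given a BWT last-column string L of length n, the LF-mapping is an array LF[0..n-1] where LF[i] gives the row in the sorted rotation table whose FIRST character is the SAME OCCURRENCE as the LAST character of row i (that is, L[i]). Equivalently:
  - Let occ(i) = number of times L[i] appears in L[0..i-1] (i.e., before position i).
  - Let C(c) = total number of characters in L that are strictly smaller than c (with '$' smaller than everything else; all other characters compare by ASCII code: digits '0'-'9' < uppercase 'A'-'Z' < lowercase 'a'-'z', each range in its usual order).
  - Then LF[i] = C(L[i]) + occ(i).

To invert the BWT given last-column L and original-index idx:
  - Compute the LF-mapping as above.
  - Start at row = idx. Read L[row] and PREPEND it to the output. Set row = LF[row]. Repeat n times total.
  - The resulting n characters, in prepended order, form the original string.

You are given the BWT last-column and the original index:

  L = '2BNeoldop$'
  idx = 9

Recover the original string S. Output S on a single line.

LF mapping: 1 2 3 5 7 6 4 8 9 0
Walk LF starting at row 9, prepending L[row]:
  step 1: row=9, L[9]='$', prepend. Next row=LF[9]=0
  step 2: row=0, L[0]='2', prepend. Next row=LF[0]=1
  step 3: row=1, L[1]='B', prepend. Next row=LF[1]=2
  step 4: row=2, L[2]='N', prepend. Next row=LF[2]=3
  step 5: row=3, L[3]='e', prepend. Next row=LF[3]=5
  step 6: row=5, L[5]='l', prepend. Next row=LF[5]=6
  step 7: row=6, L[6]='d', prepend. Next row=LF[6]=4
  step 8: row=4, L[4]='o', prepend. Next row=LF[4]=7
  step 9: row=7, L[7]='o', prepend. Next row=LF[7]=8
  step 10: row=8, L[8]='p', prepend. Next row=LF[8]=9
Reversed output: poodleNB2$

Answer: poodleNB2$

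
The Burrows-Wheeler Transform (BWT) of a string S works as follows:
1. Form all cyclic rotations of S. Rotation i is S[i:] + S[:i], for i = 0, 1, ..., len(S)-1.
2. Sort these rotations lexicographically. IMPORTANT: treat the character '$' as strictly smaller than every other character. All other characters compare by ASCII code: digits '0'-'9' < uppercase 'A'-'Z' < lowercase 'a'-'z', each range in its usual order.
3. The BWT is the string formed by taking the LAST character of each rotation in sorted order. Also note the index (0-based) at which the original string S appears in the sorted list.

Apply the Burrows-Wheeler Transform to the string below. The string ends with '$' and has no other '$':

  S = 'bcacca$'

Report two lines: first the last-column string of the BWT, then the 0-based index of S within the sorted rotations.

All 7 rotations (rotation i = S[i:]+S[:i]):
  rot[0] = bcacca$
  rot[1] = cacca$b
  rot[2] = acca$bc
  rot[3] = cca$bca
  rot[4] = ca$bcac
  rot[5] = a$bcacc
  rot[6] = $bcacca
Sorted (with $ < everything):
  sorted[0] = $bcacca  (last char: 'a')
  sorted[1] = a$bcacc  (last char: 'c')
  sorted[2] = acca$bc  (last char: 'c')
  sorted[3] = bcacca$  (last char: '$')
  sorted[4] = ca$bcac  (last char: 'c')
  sorted[5] = cacca$b  (last char: 'b')
  sorted[6] = cca$bca  (last char: 'a')
Last column: acc$cba
Original string S is at sorted index 3

Answer: acc$cba
3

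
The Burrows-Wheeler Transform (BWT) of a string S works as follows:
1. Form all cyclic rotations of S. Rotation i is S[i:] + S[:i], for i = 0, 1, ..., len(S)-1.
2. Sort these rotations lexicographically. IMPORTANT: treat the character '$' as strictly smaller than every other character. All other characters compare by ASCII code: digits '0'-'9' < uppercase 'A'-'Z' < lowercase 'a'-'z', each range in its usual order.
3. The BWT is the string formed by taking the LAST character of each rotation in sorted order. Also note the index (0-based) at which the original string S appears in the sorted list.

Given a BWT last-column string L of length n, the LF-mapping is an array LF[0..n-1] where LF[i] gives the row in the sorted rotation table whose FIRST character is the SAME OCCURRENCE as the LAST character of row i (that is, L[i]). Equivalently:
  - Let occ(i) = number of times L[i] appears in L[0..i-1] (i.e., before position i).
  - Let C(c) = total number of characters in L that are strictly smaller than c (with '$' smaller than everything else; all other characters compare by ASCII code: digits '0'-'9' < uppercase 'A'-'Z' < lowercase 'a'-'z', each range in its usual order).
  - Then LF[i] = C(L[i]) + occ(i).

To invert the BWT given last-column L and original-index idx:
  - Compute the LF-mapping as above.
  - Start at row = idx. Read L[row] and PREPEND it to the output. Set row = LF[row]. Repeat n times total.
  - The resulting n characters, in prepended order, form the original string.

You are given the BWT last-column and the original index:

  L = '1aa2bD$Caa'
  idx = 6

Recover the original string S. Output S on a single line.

Answer: a2CaabDa1$

Derivation:
LF mapping: 1 5 6 2 9 4 0 3 7 8
Walk LF starting at row 6, prepending L[row]:
  step 1: row=6, L[6]='$', prepend. Next row=LF[6]=0
  step 2: row=0, L[0]='1', prepend. Next row=LF[0]=1
  step 3: row=1, L[1]='a', prepend. Next row=LF[1]=5
  step 4: row=5, L[5]='D', prepend. Next row=LF[5]=4
  step 5: row=4, L[4]='b', prepend. Next row=LF[4]=9
  step 6: row=9, L[9]='a', prepend. Next row=LF[9]=8
  step 7: row=8, L[8]='a', prepend. Next row=LF[8]=7
  step 8: row=7, L[7]='C', prepend. Next row=LF[7]=3
  step 9: row=3, L[3]='2', prepend. Next row=LF[3]=2
  step 10: row=2, L[2]='a', prepend. Next row=LF[2]=6
Reversed output: a2CaabDa1$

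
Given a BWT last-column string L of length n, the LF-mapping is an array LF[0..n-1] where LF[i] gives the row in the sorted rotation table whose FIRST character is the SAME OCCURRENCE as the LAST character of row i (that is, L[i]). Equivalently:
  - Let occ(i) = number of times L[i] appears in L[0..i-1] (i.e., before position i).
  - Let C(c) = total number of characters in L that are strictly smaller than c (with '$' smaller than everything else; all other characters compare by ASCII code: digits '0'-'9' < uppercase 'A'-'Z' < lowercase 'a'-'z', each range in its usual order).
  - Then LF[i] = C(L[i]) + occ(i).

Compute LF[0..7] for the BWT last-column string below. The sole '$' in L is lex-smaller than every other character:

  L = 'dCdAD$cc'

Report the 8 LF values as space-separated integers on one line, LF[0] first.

Char counts: '$':1, 'A':1, 'C':1, 'D':1, 'c':2, 'd':2
C (first-col start): C('$')=0, C('A')=1, C('C')=2, C('D')=3, C('c')=4, C('d')=6
L[0]='d': occ=0, LF[0]=C('d')+0=6+0=6
L[1]='C': occ=0, LF[1]=C('C')+0=2+0=2
L[2]='d': occ=1, LF[2]=C('d')+1=6+1=7
L[3]='A': occ=0, LF[3]=C('A')+0=1+0=1
L[4]='D': occ=0, LF[4]=C('D')+0=3+0=3
L[5]='$': occ=0, LF[5]=C('$')+0=0+0=0
L[6]='c': occ=0, LF[6]=C('c')+0=4+0=4
L[7]='c': occ=1, LF[7]=C('c')+1=4+1=5

Answer: 6 2 7 1 3 0 4 5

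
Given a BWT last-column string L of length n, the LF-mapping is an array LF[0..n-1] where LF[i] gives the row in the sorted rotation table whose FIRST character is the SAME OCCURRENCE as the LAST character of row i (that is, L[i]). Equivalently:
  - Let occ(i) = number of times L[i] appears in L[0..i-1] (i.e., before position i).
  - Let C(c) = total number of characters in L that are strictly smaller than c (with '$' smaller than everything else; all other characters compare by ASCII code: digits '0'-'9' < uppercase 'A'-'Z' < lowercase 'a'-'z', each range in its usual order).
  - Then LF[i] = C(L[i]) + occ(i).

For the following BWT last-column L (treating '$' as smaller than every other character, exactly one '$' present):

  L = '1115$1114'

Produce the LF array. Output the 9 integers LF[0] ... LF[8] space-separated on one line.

Char counts: '$':1, '1':6, '4':1, '5':1
C (first-col start): C('$')=0, C('1')=1, C('4')=7, C('5')=8
L[0]='1': occ=0, LF[0]=C('1')+0=1+0=1
L[1]='1': occ=1, LF[1]=C('1')+1=1+1=2
L[2]='1': occ=2, LF[2]=C('1')+2=1+2=3
L[3]='5': occ=0, LF[3]=C('5')+0=8+0=8
L[4]='$': occ=0, LF[4]=C('$')+0=0+0=0
L[5]='1': occ=3, LF[5]=C('1')+3=1+3=4
L[6]='1': occ=4, LF[6]=C('1')+4=1+4=5
L[7]='1': occ=5, LF[7]=C('1')+5=1+5=6
L[8]='4': occ=0, LF[8]=C('4')+0=7+0=7

Answer: 1 2 3 8 0 4 5 6 7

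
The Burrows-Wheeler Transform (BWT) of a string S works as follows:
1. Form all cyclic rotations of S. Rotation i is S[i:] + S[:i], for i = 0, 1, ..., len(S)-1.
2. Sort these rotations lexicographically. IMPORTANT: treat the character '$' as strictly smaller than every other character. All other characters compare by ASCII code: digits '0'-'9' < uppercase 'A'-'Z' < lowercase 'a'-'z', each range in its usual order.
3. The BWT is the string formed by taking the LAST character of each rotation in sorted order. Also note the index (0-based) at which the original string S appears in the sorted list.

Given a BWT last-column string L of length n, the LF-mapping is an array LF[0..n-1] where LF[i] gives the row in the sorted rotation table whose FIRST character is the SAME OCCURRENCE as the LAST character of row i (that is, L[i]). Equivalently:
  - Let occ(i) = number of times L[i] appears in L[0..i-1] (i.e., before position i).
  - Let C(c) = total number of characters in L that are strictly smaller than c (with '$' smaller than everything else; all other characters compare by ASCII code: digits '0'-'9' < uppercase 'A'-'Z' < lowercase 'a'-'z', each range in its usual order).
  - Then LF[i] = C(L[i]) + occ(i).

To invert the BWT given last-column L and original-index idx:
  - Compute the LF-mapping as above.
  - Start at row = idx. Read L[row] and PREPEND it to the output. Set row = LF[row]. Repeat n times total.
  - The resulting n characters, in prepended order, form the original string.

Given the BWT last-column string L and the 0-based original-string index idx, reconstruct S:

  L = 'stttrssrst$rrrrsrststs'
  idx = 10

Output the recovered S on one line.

Answer: srstsrstrrtrrsstttrss$

Derivation:
LF mapping: 8 16 17 18 1 9 10 2 11 19 0 3 4 5 6 12 7 13 20 14 21 15
Walk LF starting at row 10, prepending L[row]:
  step 1: row=10, L[10]='$', prepend. Next row=LF[10]=0
  step 2: row=0, L[0]='s', prepend. Next row=LF[0]=8
  step 3: row=8, L[8]='s', prepend. Next row=LF[8]=11
  step 4: row=11, L[11]='r', prepend. Next row=LF[11]=3
  step 5: row=3, L[3]='t', prepend. Next row=LF[3]=18
  step 6: row=18, L[18]='t', prepend. Next row=LF[18]=20
  step 7: row=20, L[20]='t', prepend. Next row=LF[20]=21
  step 8: row=21, L[21]='s', prepend. Next row=LF[21]=15
  step 9: row=15, L[15]='s', prepend. Next row=LF[15]=12
  step 10: row=12, L[12]='r', prepend. Next row=LF[12]=4
  step 11: row=4, L[4]='r', prepend. Next row=LF[4]=1
  step 12: row=1, L[1]='t', prepend. Next row=LF[1]=16
  step 13: row=16, L[16]='r', prepend. Next row=LF[16]=7
  step 14: row=7, L[7]='r', prepend. Next row=LF[7]=2
  step 15: row=2, L[2]='t', prepend. Next row=LF[2]=17
  step 16: row=17, L[17]='s', prepend. Next row=LF[17]=13
  step 17: row=13, L[13]='r', prepend. Next row=LF[13]=5
  step 18: row=5, L[5]='s', prepend. Next row=LF[5]=9
  step 19: row=9, L[9]='t', prepend. Next row=LF[9]=19
  step 20: row=19, L[19]='s', prepend. Next row=LF[19]=14
  step 21: row=14, L[14]='r', prepend. Next row=LF[14]=6
  step 22: row=6, L[6]='s', prepend. Next row=LF[6]=10
Reversed output: srstsrstrrtrrsstttrss$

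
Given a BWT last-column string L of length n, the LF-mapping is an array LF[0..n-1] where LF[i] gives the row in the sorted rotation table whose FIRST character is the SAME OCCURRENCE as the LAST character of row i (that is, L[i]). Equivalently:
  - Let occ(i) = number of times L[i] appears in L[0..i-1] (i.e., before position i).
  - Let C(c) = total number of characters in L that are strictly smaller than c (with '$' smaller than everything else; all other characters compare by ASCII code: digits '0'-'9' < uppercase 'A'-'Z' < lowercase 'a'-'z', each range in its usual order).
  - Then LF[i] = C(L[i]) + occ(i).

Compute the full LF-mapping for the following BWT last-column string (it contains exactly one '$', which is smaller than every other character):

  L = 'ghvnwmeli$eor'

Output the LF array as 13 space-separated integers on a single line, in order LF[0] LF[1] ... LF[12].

Char counts: '$':1, 'e':2, 'g':1, 'h':1, 'i':1, 'l':1, 'm':1, 'n':1, 'o':1, 'r':1, 'v':1, 'w':1
C (first-col start): C('$')=0, C('e')=1, C('g')=3, C('h')=4, C('i')=5, C('l')=6, C('m')=7, C('n')=8, C('o')=9, C('r')=10, C('v')=11, C('w')=12
L[0]='g': occ=0, LF[0]=C('g')+0=3+0=3
L[1]='h': occ=0, LF[1]=C('h')+0=4+0=4
L[2]='v': occ=0, LF[2]=C('v')+0=11+0=11
L[3]='n': occ=0, LF[3]=C('n')+0=8+0=8
L[4]='w': occ=0, LF[4]=C('w')+0=12+0=12
L[5]='m': occ=0, LF[5]=C('m')+0=7+0=7
L[6]='e': occ=0, LF[6]=C('e')+0=1+0=1
L[7]='l': occ=0, LF[7]=C('l')+0=6+0=6
L[8]='i': occ=0, LF[8]=C('i')+0=5+0=5
L[9]='$': occ=0, LF[9]=C('$')+0=0+0=0
L[10]='e': occ=1, LF[10]=C('e')+1=1+1=2
L[11]='o': occ=0, LF[11]=C('o')+0=9+0=9
L[12]='r': occ=0, LF[12]=C('r')+0=10+0=10

Answer: 3 4 11 8 12 7 1 6 5 0 2 9 10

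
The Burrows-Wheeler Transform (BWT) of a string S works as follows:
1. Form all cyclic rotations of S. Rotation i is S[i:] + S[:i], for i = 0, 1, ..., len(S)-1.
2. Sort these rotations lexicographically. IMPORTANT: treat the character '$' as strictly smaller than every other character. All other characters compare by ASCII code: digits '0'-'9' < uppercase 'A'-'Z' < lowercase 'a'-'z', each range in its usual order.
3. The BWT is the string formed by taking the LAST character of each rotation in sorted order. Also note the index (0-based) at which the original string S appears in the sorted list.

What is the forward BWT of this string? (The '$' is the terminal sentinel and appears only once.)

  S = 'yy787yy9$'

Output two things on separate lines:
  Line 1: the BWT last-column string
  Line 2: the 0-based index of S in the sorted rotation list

All 9 rotations (rotation i = S[i:]+S[:i]):
  rot[0] = yy787yy9$
  rot[1] = y787yy9$y
  rot[2] = 787yy9$yy
  rot[3] = 87yy9$yy7
  rot[4] = 7yy9$yy78
  rot[5] = yy9$yy787
  rot[6] = y9$yy787y
  rot[7] = 9$yy787yy
  rot[8] = $yy787yy9
Sorted (with $ < everything):
  sorted[0] = $yy787yy9  (last char: '9')
  sorted[1] = 787yy9$yy  (last char: 'y')
  sorted[2] = 7yy9$yy78  (last char: '8')
  sorted[3] = 87yy9$yy7  (last char: '7')
  sorted[4] = 9$yy787yy  (last char: 'y')
  sorted[5] = y787yy9$y  (last char: 'y')
  sorted[6] = y9$yy787y  (last char: 'y')
  sorted[7] = yy787yy9$  (last char: '$')
  sorted[8] = yy9$yy787  (last char: '7')
Last column: 9y87yyy$7
Original string S is at sorted index 7

Answer: 9y87yyy$7
7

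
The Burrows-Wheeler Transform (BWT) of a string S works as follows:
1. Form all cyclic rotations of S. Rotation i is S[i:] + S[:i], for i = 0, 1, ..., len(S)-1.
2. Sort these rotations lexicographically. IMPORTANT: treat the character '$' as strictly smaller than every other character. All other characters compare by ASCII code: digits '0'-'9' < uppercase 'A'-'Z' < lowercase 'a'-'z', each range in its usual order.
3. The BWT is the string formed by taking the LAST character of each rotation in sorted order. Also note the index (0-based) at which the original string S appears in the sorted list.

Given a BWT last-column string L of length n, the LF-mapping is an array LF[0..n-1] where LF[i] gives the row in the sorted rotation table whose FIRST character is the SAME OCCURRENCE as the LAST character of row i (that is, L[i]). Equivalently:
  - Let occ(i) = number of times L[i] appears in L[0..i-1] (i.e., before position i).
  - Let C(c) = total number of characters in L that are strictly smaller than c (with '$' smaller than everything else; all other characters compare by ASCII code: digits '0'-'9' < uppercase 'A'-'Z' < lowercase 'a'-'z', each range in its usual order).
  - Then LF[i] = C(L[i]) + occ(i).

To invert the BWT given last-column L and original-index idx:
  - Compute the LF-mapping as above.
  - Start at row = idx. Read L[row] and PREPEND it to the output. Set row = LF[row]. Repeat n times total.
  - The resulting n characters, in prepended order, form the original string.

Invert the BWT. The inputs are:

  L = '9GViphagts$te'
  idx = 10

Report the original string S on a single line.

Answer: spaghettiVG9$

Derivation:
LF mapping: 1 2 3 8 9 7 4 6 11 10 0 12 5
Walk LF starting at row 10, prepending L[row]:
  step 1: row=10, L[10]='$', prepend. Next row=LF[10]=0
  step 2: row=0, L[0]='9', prepend. Next row=LF[0]=1
  step 3: row=1, L[1]='G', prepend. Next row=LF[1]=2
  step 4: row=2, L[2]='V', prepend. Next row=LF[2]=3
  step 5: row=3, L[3]='i', prepend. Next row=LF[3]=8
  step 6: row=8, L[8]='t', prepend. Next row=LF[8]=11
  step 7: row=11, L[11]='t', prepend. Next row=LF[11]=12
  step 8: row=12, L[12]='e', prepend. Next row=LF[12]=5
  step 9: row=5, L[5]='h', prepend. Next row=LF[5]=7
  step 10: row=7, L[7]='g', prepend. Next row=LF[7]=6
  step 11: row=6, L[6]='a', prepend. Next row=LF[6]=4
  step 12: row=4, L[4]='p', prepend. Next row=LF[4]=9
  step 13: row=9, L[9]='s', prepend. Next row=LF[9]=10
Reversed output: spaghettiVG9$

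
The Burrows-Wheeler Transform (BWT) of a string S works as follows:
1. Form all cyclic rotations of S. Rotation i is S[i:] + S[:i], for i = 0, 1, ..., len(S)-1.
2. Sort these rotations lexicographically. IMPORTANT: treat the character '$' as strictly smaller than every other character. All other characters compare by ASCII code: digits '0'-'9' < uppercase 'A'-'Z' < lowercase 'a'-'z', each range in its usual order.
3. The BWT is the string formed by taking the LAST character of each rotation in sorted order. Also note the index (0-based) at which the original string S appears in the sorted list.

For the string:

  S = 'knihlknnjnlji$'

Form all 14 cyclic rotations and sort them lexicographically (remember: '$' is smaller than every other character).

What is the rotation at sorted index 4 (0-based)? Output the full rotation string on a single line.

Answer: ji$knihlknnjnl

Derivation:
All 14 rotations (rotation i = S[i:]+S[:i]):
  rot[0] = knihlknnjnlji$
  rot[1] = nihlknnjnlji$k
  rot[2] = ihlknnjnlji$kn
  rot[3] = hlknnjnlji$kni
  rot[4] = lknnjnlji$knih
  rot[5] = knnjnlji$knihl
  rot[6] = nnjnlji$knihlk
  rot[7] = njnlji$knihlkn
  rot[8] = jnlji$knihlknn
  rot[9] = nlji$knihlknnj
  rot[10] = lji$knihlknnjn
  rot[11] = ji$knihlknnjnl
  rot[12] = i$knihlknnjnlj
  rot[13] = $knihlknnjnlji
Sorted (with $ < everything):
  sorted[0] = $knihlknnjnlji
  sorted[1] = hlknnjnlji$kni
  sorted[2] = i$knihlknnjnlj
  sorted[3] = ihlknnjnlji$kn
  sorted[4] = ji$knihlknnjnl
  sorted[5] = jnlji$knihlknn
  sorted[6] = knihlknnjnlji$
  sorted[7] = knnjnlji$knihl
  sorted[8] = lji$knihlknnjn
  sorted[9] = lknnjnlji$knih
  sorted[10] = nihlknnjnlji$k
  sorted[11] = njnlji$knihlkn
  sorted[12] = nlji$knihlknnj
  sorted[13] = nnjnlji$knihlk
sorted[4] = ji$knihlknnjnl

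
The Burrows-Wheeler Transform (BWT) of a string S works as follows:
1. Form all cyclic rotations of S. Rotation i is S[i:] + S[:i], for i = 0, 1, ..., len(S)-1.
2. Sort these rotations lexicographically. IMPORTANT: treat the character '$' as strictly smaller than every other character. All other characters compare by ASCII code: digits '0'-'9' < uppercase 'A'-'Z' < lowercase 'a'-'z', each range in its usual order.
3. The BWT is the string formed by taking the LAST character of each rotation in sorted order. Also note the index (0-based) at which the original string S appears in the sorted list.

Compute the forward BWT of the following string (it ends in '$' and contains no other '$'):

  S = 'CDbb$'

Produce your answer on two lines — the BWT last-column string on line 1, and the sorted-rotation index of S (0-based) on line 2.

Answer: b$CbD
1

Derivation:
All 5 rotations (rotation i = S[i:]+S[:i]):
  rot[0] = CDbb$
  rot[1] = Dbb$C
  rot[2] = bb$CD
  rot[3] = b$CDb
  rot[4] = $CDbb
Sorted (with $ < everything):
  sorted[0] = $CDbb  (last char: 'b')
  sorted[1] = CDbb$  (last char: '$')
  sorted[2] = Dbb$C  (last char: 'C')
  sorted[3] = b$CDb  (last char: 'b')
  sorted[4] = bb$CD  (last char: 'D')
Last column: b$CbD
Original string S is at sorted index 1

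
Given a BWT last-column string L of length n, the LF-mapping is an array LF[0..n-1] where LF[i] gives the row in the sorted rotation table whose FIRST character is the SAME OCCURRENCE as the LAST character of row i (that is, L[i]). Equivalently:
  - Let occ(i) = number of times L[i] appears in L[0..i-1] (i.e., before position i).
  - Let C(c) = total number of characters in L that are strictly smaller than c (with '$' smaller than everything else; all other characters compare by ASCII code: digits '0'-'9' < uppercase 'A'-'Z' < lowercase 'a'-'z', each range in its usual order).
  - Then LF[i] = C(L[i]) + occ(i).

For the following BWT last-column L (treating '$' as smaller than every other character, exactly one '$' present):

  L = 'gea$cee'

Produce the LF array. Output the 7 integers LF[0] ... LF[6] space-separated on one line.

Answer: 6 3 1 0 2 4 5

Derivation:
Char counts: '$':1, 'a':1, 'c':1, 'e':3, 'g':1
C (first-col start): C('$')=0, C('a')=1, C('c')=2, C('e')=3, C('g')=6
L[0]='g': occ=0, LF[0]=C('g')+0=6+0=6
L[1]='e': occ=0, LF[1]=C('e')+0=3+0=3
L[2]='a': occ=0, LF[2]=C('a')+0=1+0=1
L[3]='$': occ=0, LF[3]=C('$')+0=0+0=0
L[4]='c': occ=0, LF[4]=C('c')+0=2+0=2
L[5]='e': occ=1, LF[5]=C('e')+1=3+1=4
L[6]='e': occ=2, LF[6]=C('e')+2=3+2=5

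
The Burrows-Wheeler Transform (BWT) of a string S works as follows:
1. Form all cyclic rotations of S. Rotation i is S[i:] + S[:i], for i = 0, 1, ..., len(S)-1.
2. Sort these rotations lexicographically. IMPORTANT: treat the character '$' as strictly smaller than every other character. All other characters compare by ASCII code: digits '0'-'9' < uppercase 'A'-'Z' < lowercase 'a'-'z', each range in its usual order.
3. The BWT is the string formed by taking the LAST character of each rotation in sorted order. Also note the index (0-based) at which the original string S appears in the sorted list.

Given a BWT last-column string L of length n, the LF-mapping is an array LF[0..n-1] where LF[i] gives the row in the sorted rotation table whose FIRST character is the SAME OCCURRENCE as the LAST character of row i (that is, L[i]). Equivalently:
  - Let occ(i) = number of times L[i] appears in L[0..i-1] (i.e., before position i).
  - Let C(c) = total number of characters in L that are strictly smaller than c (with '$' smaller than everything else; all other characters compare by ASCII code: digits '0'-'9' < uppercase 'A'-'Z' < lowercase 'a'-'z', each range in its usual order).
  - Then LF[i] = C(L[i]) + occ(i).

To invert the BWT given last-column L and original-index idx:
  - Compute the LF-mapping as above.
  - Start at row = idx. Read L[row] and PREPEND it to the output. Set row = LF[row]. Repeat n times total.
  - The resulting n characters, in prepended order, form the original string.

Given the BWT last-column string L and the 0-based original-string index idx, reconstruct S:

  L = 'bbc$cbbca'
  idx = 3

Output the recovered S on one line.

Answer: baccbbcb$

Derivation:
LF mapping: 2 3 6 0 7 4 5 8 1
Walk LF starting at row 3, prepending L[row]:
  step 1: row=3, L[3]='$', prepend. Next row=LF[3]=0
  step 2: row=0, L[0]='b', prepend. Next row=LF[0]=2
  step 3: row=2, L[2]='c', prepend. Next row=LF[2]=6
  step 4: row=6, L[6]='b', prepend. Next row=LF[6]=5
  step 5: row=5, L[5]='b', prepend. Next row=LF[5]=4
  step 6: row=4, L[4]='c', prepend. Next row=LF[4]=7
  step 7: row=7, L[7]='c', prepend. Next row=LF[7]=8
  step 8: row=8, L[8]='a', prepend. Next row=LF[8]=1
  step 9: row=1, L[1]='b', prepend. Next row=LF[1]=3
Reversed output: baccbbcb$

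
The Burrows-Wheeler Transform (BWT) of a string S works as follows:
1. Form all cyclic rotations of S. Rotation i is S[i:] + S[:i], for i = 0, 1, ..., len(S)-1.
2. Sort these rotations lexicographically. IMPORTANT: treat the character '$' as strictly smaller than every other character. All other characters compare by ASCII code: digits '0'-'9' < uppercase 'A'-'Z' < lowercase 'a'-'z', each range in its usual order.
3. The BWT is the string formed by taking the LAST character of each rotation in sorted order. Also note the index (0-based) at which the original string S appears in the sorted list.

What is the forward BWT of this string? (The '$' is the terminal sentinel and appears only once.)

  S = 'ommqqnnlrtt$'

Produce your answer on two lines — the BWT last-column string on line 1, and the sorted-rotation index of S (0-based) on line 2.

All 12 rotations (rotation i = S[i:]+S[:i]):
  rot[0] = ommqqnnlrtt$
  rot[1] = mmqqnnlrtt$o
  rot[2] = mqqnnlrtt$om
  rot[3] = qqnnlrtt$omm
  rot[4] = qnnlrtt$ommq
  rot[5] = nnlrtt$ommqq
  rot[6] = nlrtt$ommqqn
  rot[7] = lrtt$ommqqnn
  rot[8] = rtt$ommqqnnl
  rot[9] = tt$ommqqnnlr
  rot[10] = t$ommqqnnlrt
  rot[11] = $ommqqnnlrtt
Sorted (with $ < everything):
  sorted[0] = $ommqqnnlrtt  (last char: 't')
  sorted[1] = lrtt$ommqqnn  (last char: 'n')
  sorted[2] = mmqqnnlrtt$o  (last char: 'o')
  sorted[3] = mqqnnlrtt$om  (last char: 'm')
  sorted[4] = nlrtt$ommqqn  (last char: 'n')
  sorted[5] = nnlrtt$ommqq  (last char: 'q')
  sorted[6] = ommqqnnlrtt$  (last char: '$')
  sorted[7] = qnnlrtt$ommq  (last char: 'q')
  sorted[8] = qqnnlrtt$omm  (last char: 'm')
  sorted[9] = rtt$ommqqnnl  (last char: 'l')
  sorted[10] = t$ommqqnnlrt  (last char: 't')
  sorted[11] = tt$ommqqnnlr  (last char: 'r')
Last column: tnomnq$qmltr
Original string S is at sorted index 6

Answer: tnomnq$qmltr
6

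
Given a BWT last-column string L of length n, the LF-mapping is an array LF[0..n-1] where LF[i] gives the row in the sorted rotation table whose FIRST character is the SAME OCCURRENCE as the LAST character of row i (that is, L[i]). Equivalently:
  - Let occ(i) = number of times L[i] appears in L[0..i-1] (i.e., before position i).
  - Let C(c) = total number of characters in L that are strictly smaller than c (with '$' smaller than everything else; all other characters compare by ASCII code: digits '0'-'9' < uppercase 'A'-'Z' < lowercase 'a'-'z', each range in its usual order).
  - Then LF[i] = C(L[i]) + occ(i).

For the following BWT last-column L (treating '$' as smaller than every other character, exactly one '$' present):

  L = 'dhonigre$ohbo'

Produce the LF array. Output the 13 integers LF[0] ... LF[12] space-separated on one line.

Char counts: '$':1, 'b':1, 'd':1, 'e':1, 'g':1, 'h':2, 'i':1, 'n':1, 'o':3, 'r':1
C (first-col start): C('$')=0, C('b')=1, C('d')=2, C('e')=3, C('g')=4, C('h')=5, C('i')=7, C('n')=8, C('o')=9, C('r')=12
L[0]='d': occ=0, LF[0]=C('d')+0=2+0=2
L[1]='h': occ=0, LF[1]=C('h')+0=5+0=5
L[2]='o': occ=0, LF[2]=C('o')+0=9+0=9
L[3]='n': occ=0, LF[3]=C('n')+0=8+0=8
L[4]='i': occ=0, LF[4]=C('i')+0=7+0=7
L[5]='g': occ=0, LF[5]=C('g')+0=4+0=4
L[6]='r': occ=0, LF[6]=C('r')+0=12+0=12
L[7]='e': occ=0, LF[7]=C('e')+0=3+0=3
L[8]='$': occ=0, LF[8]=C('$')+0=0+0=0
L[9]='o': occ=1, LF[9]=C('o')+1=9+1=10
L[10]='h': occ=1, LF[10]=C('h')+1=5+1=6
L[11]='b': occ=0, LF[11]=C('b')+0=1+0=1
L[12]='o': occ=2, LF[12]=C('o')+2=9+2=11

Answer: 2 5 9 8 7 4 12 3 0 10 6 1 11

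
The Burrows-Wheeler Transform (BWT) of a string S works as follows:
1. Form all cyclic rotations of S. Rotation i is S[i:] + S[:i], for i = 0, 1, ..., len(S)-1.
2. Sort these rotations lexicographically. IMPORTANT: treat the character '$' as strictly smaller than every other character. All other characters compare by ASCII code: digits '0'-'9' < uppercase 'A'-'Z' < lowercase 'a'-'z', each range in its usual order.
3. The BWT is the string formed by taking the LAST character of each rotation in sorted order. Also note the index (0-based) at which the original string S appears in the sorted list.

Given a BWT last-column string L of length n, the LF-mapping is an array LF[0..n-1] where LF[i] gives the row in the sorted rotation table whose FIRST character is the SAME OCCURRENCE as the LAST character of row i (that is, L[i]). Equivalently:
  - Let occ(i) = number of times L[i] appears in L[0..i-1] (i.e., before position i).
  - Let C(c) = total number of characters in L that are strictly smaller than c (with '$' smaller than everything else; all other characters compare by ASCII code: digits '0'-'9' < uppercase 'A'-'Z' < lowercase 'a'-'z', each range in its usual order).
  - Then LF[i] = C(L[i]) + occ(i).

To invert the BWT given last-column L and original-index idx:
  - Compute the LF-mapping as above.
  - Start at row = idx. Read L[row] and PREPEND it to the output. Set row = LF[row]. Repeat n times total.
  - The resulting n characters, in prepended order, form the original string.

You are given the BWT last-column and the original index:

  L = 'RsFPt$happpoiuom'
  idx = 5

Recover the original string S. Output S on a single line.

LF mapping: 3 13 1 2 14 0 5 4 10 11 12 8 6 15 9 7
Walk LF starting at row 5, prepending L[row]:
  step 1: row=5, L[5]='$', prepend. Next row=LF[5]=0
  step 2: row=0, L[0]='R', prepend. Next row=LF[0]=3
  step 3: row=3, L[3]='P', prepend. Next row=LF[3]=2
  step 4: row=2, L[2]='F', prepend. Next row=LF[2]=1
  step 5: row=1, L[1]='s', prepend. Next row=LF[1]=13
  step 6: row=13, L[13]='u', prepend. Next row=LF[13]=15
  step 7: row=15, L[15]='m', prepend. Next row=LF[15]=7
  step 8: row=7, L[7]='a', prepend. Next row=LF[7]=4
  step 9: row=4, L[4]='t', prepend. Next row=LF[4]=14
  step 10: row=14, L[14]='o', prepend. Next row=LF[14]=9
  step 11: row=9, L[9]='p', prepend. Next row=LF[9]=11
  step 12: row=11, L[11]='o', prepend. Next row=LF[11]=8
  step 13: row=8, L[8]='p', prepend. Next row=LF[8]=10
  step 14: row=10, L[10]='p', prepend. Next row=LF[10]=12
  step 15: row=12, L[12]='i', prepend. Next row=LF[12]=6
  step 16: row=6, L[6]='h', prepend. Next row=LF[6]=5
Reversed output: hippopotamusFPR$

Answer: hippopotamusFPR$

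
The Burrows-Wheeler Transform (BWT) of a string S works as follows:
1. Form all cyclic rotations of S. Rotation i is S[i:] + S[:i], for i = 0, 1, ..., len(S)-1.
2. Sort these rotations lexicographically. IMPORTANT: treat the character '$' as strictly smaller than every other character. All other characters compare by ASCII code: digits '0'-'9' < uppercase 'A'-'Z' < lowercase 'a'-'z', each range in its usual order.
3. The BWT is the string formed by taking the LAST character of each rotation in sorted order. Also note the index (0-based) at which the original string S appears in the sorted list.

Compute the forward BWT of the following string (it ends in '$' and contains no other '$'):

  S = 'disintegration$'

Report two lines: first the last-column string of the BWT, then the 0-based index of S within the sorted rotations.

All 15 rotations (rotation i = S[i:]+S[:i]):
  rot[0] = disintegration$
  rot[1] = isintegration$d
  rot[2] = sintegration$di
  rot[3] = integration$dis
  rot[4] = ntegration$disi
  rot[5] = tegration$disin
  rot[6] = egration$disint
  rot[7] = gration$disinte
  rot[8] = ration$disinteg
  rot[9] = ation$disintegr
  rot[10] = tion$disintegra
  rot[11] = ion$disintegrat
  rot[12] = on$disintegrati
  rot[13] = n$disintegratio
  rot[14] = $disintegration
Sorted (with $ < everything):
  sorted[0] = $disintegration  (last char: 'n')
  sorted[1] = ation$disintegr  (last char: 'r')
  sorted[2] = disintegration$  (last char: '$')
  sorted[3] = egration$disint  (last char: 't')
  sorted[4] = gration$disinte  (last char: 'e')
  sorted[5] = integration$dis  (last char: 's')
  sorted[6] = ion$disintegrat  (last char: 't')
  sorted[7] = isintegration$d  (last char: 'd')
  sorted[8] = n$disintegratio  (last char: 'o')
  sorted[9] = ntegration$disi  (last char: 'i')
  sorted[10] = on$disintegrati  (last char: 'i')
  sorted[11] = ration$disinteg  (last char: 'g')
  sorted[12] = sintegration$di  (last char: 'i')
  sorted[13] = tegration$disin  (last char: 'n')
  sorted[14] = tion$disintegra  (last char: 'a')
Last column: nr$testdoiigina
Original string S is at sorted index 2

Answer: nr$testdoiigina
2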